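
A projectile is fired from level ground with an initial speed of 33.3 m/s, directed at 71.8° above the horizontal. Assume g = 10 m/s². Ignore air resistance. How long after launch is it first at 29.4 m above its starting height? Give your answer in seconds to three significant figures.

1.13 s

Horizontal component vₓ = 33.30 cos 71.8° = 10.40 m/s; vertical v_y0 = 33.30 sin 71.8° = 31.63 m/s.
Set y = v_y0 t − ½ g t² = 29.4: 5.000 t² − 31.63 t + 29.4 = 0.
t = [31.63 ± √(31.63² − 2·10.0·29.4)] / 10.0 = (31.63 ± 20.32) / 10.0, so t = 1.132 s or t = 5.195 s.
The first (ascending) time is 1.132 s.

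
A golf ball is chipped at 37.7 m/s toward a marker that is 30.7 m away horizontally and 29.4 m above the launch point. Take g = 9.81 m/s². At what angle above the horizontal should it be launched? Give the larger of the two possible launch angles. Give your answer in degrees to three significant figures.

83.1°

Trajectory: y = x tanθ − g x² (1 + tan²θ)/(2v₀²). With x = 30.7, y = 29.4, v₀ = 37.7, g = 9.81:
3.253 tan²θ − 30.7 tanθ + (32.65) = 0.
tanθ = [30.7 ± √(30.7² − 4 × 3.253 × (32.65))] / (2 × 3.253) = (30.7 ± 22.75) / 6.505, giving tanθ = 1.222 or 8.217.
θ = 50.70° or 83.06°; the larger is 83.06°.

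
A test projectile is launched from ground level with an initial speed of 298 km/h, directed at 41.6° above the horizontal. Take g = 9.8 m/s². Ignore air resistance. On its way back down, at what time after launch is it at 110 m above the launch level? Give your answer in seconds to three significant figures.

8.61 s

Convert: 298 km/h = 298/3.6 = 82.78 m/s.
Components: vₓ = 82.78 cos 41.6° = 61.90 m/s, v_y0 = 82.78 sin 41.6° = 54.96 m/s.
Height y(t) = 54.96 t − 4.900 t² = 110 gives 4.900 t² − 54.96 t + 110 = 0.
t = [54.96 ± √(54.96² − 2·9.80·110)] / 9.80 = (54.96 ± 29.40) / 9.80, so t = 2.608 s or t = 8.608 s.
The descending-branch root is 8.608 s.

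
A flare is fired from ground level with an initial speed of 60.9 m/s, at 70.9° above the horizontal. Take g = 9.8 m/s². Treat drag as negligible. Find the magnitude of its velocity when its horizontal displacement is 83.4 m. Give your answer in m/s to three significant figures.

25.9 m/s

Horizontal component vₓ = 60.90 cos 70.9° = 19.93 m/s; vertical v_y0 = 60.90 sin 70.9° = 57.55 m/s.
Time to reach x = 83.4 m: t = x/vₓ = 83.4/19.93 = 4.185 s.
Vertical velocity there: v_y = v_y0 − g t = 57.55 − 9.80 × 4.185 = 16.53 m/s.
Speed: √(vₓ² + v_y²) = √(19.93² + 16.53²) = 25.89 m/s.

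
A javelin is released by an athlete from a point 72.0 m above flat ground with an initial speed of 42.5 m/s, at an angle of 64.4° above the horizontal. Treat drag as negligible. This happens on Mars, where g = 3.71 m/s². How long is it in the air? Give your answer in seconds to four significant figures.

22.40 s

vₓ = 42.50 cos 64.4° = 18.36 m/s; v_y0 = 42.50 sin 64.4° = 38.33 m/s.
The projectile lands when y = 72.0 + (38.33) t − ½·3.71·t² = 0. Positive root: t = (38.33 + √(38.33² + 2·3.71·72.0)) / 3.71 = (38.33 + 44.76) / 3.71 = 22.40 s.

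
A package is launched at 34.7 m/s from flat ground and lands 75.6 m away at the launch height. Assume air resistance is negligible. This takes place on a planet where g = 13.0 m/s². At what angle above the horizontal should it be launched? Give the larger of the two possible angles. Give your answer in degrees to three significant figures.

From R = (v₀²/g) sin 2θ: sin 2θ = 13.0 × 75.6 / 1204.1 = 0.8162.
2θ = 54.71° or 180° − 54.71° = 125.3°, so θ = 27.35° or 62.65°.
The larger angle is 62.65°.

62.6°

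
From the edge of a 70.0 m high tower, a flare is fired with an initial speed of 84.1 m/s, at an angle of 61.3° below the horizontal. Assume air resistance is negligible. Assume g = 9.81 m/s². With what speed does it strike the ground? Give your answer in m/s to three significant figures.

Horizontal component vₓ = 84.10 cos 61.3° = 40.39 m/s; vertical v_y0 = −73.77 m/s (downward).
Vertical motion (up positive, ground at y = 0): 4.905 t² − (−73.77) t − 70.0 = 0, so t = (−73.77 + √(73.77² + 2·9.81·70.0)) / 9.81 = (−73.77 + 82.55) / 9.81 = 0.8956 s.
Vertical velocity at impact: v_y = v_y0 − g t = −73.77 − 9.81 × 0.8956 = −82.55 m/s.
Speed: |v| = √(vₓ² + v_y²) = √(40.39² + 82.55²) = 91.90 m/s.

91.9 m/s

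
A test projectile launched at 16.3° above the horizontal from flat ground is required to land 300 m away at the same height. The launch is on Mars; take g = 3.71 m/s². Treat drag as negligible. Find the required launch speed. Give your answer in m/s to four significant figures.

On level ground R = v₀² sin 2θ / g ⇒ v₀ = √(gR / sin 2θ).
v₀ = √(3.71 × 300 / sin 32.60°) = √(1113 / 0.5388) = √2065.8 = 45.45 m/s.

45.45 m/s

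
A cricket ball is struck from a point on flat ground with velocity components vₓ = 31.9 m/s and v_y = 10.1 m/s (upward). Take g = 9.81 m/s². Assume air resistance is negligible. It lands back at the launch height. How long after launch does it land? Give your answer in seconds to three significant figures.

Time of flight on level ground: T = 2 v_y0 / g = 2 × 10.10 / 9.81 = 2.059 s.

2.06 s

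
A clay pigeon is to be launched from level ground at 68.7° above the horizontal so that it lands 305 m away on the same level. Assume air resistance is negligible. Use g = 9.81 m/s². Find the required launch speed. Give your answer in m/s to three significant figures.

On level ground R = v₀² sin 2θ / g ⇒ v₀ = √(gR / sin 2θ).
v₀ = √(9.81 × 305 / sin 137.4°) = √(2992 / 0.6769) = √4420.4 = 66.49 m/s.

66.5 m/s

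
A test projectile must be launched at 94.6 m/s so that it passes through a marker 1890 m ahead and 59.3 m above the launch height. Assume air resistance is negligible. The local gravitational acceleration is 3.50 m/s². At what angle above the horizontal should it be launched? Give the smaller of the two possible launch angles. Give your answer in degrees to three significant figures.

26.1°

Trajectory: y = x tanθ − g x² (1 + tan²θ)/(2v₀²). With x = 1890, y = 59.3, v₀ = 94.6, g = 3.50:
698.5 tan²θ − 1890 tanθ + (757.8) = 0.
tanθ = [1890 ± √(1890² − 4 × 698.5 × (757.8))] / (2 × 698.5) = (1890 ± 1206) / 1397, giving tanθ = 0.4895 or 2.216.
θ = 26.08° or 65.71°; the smaller is 26.08°.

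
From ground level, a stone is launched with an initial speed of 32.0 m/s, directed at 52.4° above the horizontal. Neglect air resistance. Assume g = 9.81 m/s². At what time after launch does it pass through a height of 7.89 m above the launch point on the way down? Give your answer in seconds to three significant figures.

vₓ = 32.00 cos 52.4° = 19.52 m/s; v_y0 = 32.00 sin 52.4° = 25.35 m/s.
Set y = v_y0 t − ½ g t² = 7.89: 4.905 t² − 25.35 t + 7.89 = 0.
t = [25.35 ± √(25.35² − 2·9.81·7.89)] / 9.81 = (25.35 ± 22.09) / 9.81, so t = 0.3326 s or t = 4.836 s.
The descending-branch root is 4.836 s.

4.84 s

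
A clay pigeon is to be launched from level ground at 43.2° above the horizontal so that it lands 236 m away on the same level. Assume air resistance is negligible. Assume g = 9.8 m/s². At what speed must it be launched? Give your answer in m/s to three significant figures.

On level ground R = v₀² sin 2θ / g ⇒ v₀ = √(gR / sin 2θ).
v₀ = √(9.80 × 236 / sin 86.40°) = √(2313 / 0.9980) = √2317.4 = 48.14 m/s.

48.1 m/s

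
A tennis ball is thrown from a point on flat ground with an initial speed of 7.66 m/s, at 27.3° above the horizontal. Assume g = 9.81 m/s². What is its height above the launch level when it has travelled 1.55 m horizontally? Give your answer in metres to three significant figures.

0.546 m

Components: vₓ = 7.660 cos 27.3° = 6.807 m/s, v_y0 = 7.660 sin 27.3° = 3.513 m/s.
At x = 1.55 m, t = x/vₓ = 1.55/6.807 = 0.2277 s.
Height: y = v_y0 t − ½ g t² = 3.513 × 0.2277 − 4.905 × 0.2277² = 0.8000 − 0.2543 = 0.5457 m.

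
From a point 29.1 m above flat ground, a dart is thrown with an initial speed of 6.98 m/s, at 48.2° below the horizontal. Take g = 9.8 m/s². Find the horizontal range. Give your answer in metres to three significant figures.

9.13 m

Horizontal component vₓ = 6.980 cos 48.2° = 4.652 m/s; vertical v_y0 = −5.203 m/s (downward).
Vertical motion (up positive, ground at y = 0): 4.900 t² − (−5.203) t − 29.1 = 0, so t = (−5.203 + √(5.203² + 2·9.80·29.1)) / 9.80 = (−5.203 + 24.44) / 9.80 = 1.963 s.
Horizontal distance: R = vₓ t = 4.652 × 1.963 = 9.133 m.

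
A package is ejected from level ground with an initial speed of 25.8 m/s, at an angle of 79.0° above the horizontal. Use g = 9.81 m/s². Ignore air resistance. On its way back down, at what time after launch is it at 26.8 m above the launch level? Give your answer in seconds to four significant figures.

vₓ = 25.80 cos 79.0° = 4.923 m/s; v_y0 = 25.80 sin 79.0° = 25.33 m/s.
Height y(t) = 25.33 t − 4.905 t² = 26.8 gives 4.905 t² − 25.33 t + 26.8 = 0.
Quadratic formula: t = (25.33 ± √115.59) / 9.81 = (25.33 ± 10.75) / 9.81 → t = 1.486 s or 3.678 s.
The descending-branch root is 3.678 s.

3.678 s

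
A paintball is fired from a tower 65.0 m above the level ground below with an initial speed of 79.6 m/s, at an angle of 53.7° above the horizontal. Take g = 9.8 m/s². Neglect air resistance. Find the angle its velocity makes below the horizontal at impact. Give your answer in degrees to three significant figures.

57.3°

Components: vₓ = 79.60 cos 53.7° = 47.12 m/s, v_y0 = 79.60 sin 53.7° = 64.15 m/s.
The projectile lands when y = 65.0 + (64.15) t − ½·9.80·t² = 0. Positive root: t = (64.15 + √(64.15² + 2·9.80·65.0)) / 9.80 = (64.15 + 73.41) / 9.80 = 14.04 s.
At impact: v_y = v_y0 − g t = −73.41 m/s; vₓ = 47.12 m/s.
Angle below horizontal: arctan(|v_y|/vₓ) = arctan(73.41/47.12) = 57.30°.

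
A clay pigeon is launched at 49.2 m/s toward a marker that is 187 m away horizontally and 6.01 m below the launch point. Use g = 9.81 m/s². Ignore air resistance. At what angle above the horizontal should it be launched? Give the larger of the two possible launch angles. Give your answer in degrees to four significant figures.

65.83°

Trajectory: y = x tanθ − g x² (1 + tan²θ)/(2v₀²). With x = 187, y = −6.01, v₀ = 49.2, g = 9.81:
70.86 tan²θ − 187 tanθ + (64.85) = 0.
tanθ = [187 ± √(187² − 4 × 70.86 × (64.85))] / (2 × 70.86) = (187 ± 128.8) / 141.7, giving tanθ = 0.4107 or 2.228.
θ = 22.33° or 65.83°; the larger is 65.83°.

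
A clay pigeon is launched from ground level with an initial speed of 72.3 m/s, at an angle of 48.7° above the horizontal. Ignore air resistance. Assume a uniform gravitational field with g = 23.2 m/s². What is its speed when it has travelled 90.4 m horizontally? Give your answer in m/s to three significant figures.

vₓ = 72.30 cos 48.7° = 47.72 m/s; v_y0 = 72.30 sin 48.7° = 54.32 m/s.
Time to reach x = 90.4 m: t = x/vₓ = 90.4/47.72 = 1.894 s.
Vertical velocity there: v_y = v_y0 − g t = 54.32 − 23.2 × 1.894 = 10.36 m/s.
Speed: √(vₓ² + v_y²) = √(47.72² + 10.36²) = 48.83 m/s.

48.8 m/s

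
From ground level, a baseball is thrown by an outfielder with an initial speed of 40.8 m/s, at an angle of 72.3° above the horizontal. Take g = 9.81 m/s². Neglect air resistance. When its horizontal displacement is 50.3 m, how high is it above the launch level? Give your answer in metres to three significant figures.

77.0 m

Horizontal component vₓ = 40.80 cos 72.3° = 12.40 m/s; vertical v_y0 = 40.80 sin 72.3° = 38.87 m/s.
x = vₓ t ⇒ t = 50.3/12.40 = 4.055 s.
Height: y = v_y0 t − ½ g t² = 38.87 × 4.055 − 4.905 × 4.055² = 157.6 − 80.65 = 76.96 m.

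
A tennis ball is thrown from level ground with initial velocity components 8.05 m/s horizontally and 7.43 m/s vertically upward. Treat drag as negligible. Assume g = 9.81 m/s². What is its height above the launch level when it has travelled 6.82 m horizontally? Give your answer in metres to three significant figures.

Time to reach x = 6.82 m: t = x/vₓ = 6.82/8.050 = 0.8472 s.
Height: y = v_y0 t − ½ g t² = 7.430 × 0.8472 − 4.905 × 0.8472² = 6.295 − 3.521 = 2.774 m.

2.77 m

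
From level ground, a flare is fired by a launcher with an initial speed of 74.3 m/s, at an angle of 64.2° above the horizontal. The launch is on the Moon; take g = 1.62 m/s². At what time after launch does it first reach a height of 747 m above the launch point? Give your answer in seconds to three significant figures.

Components: vₓ = 74.30 cos 64.2° = 32.34 m/s, v_y0 = 74.30 sin 64.2° = 66.89 m/s.
Set y = v_y0 t − ½ g t² = 747: 0.8100 t² − 66.89 t + 747 = 0.
Quadratic formula: t = (66.89 ± √2054.5) / 1.62 = (66.89 ± 45.33) / 1.62 → t = 13.31 s or 69.27 s.
The first (ascending) time is 13.31 s.

13.3 s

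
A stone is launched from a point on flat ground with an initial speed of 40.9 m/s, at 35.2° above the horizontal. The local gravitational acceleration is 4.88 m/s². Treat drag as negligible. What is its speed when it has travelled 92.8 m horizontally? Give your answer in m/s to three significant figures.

34.9 m/s

vₓ = 40.90 cos 35.2° = 33.42 m/s; v_y0 = 40.90 sin 35.2° = 23.58 m/s.
At x = 92.8 m, t = x/vₓ = 92.8/33.42 = 2.777 s.
Vertical velocity there: v_y = v_y0 − g t = 23.58 − 4.88 × 2.777 = 10.03 m/s.
Speed: √(vₓ² + v_y²) = √(33.42² + 10.03²) = 34.89 m/s.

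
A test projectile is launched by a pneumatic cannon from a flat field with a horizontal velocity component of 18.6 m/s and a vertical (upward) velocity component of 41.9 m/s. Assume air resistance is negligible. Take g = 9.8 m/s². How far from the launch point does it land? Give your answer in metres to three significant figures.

Flight time T = 2 v_y0 / g = 8.551 s.
Horizontal distance R = vₓ T = 18.60 × 8.551 = 159.0 m.

159 m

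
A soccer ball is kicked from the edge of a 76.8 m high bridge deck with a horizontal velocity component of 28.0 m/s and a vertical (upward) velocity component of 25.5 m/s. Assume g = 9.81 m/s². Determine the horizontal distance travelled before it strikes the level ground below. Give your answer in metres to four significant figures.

Vertical motion (up positive, ground at y = 0): 4.905 t² − (25.50) t − 76.8 = 0, so t = (25.50 + √(25.50² + 2·9.81·76.8)) / 9.81 = (25.50 + 46.44) / 9.81 = 7.334 s.
Horizontal distance: R = vₓ t = 28.00 × 7.334 = 205.3 m.

205.3 m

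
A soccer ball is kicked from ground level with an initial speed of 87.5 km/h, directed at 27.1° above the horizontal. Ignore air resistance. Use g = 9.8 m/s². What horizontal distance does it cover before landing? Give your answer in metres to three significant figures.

48.9 m

Convert: 87.5 km/h = 87.5/3.6 = 24.31 m/s.
vₓ = 24.31 cos 27.1° = 21.64 m/s; v_y0 = 24.31 sin 27.1° = 11.07 m/s.
Flight time T = 2 v_y0 / g = 2.260 s.
Range: R = vₓ T = 21.64 × 2.260 = 48.89 m.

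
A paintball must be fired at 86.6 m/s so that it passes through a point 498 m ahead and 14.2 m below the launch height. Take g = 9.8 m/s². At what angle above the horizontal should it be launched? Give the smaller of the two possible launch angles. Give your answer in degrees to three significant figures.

18.4°

Trajectory: y = x tanθ − g x² (1 + tan²θ)/(2v₀²). With x = 498, y = −14.2, v₀ = 86.6, g = 9.80:
162.0 tan²θ − 498 tanθ + (147.8) = 0.
tanθ = [498 ± √(498² − 4 × 162.0 × (147.8))] / (2 × 162.0) = (498 ± 390.1) / 324.1, giving tanθ = 0.3329 or 2.740.
θ = 18.41° or 69.95°; the smaller is 18.41°.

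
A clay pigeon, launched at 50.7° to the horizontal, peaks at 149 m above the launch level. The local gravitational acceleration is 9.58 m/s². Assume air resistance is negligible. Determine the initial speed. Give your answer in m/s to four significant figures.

69.05 m/s

At the peak v_y = 0, so v_y0 = √(2gH) = √(2 × 9.58 × 149) = 53.43 m/s.
v_y0 = v₀ sin θ ⇒ v₀ = 53.43 / sin 50.7° = 69.05 m/s.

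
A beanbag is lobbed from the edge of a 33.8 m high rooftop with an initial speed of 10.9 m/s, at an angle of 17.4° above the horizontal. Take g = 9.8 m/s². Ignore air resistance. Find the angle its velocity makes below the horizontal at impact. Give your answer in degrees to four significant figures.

Components: vₓ = 10.90 cos 17.4° = 10.40 m/s, v_y0 = 10.90 sin 17.4° = 3.260 m/s.
The projectile lands when y = 33.8 + (3.260) t − ½·9.80·t² = 0. Positive root: t = (3.260 + √(3.260² + 2·9.80·33.8)) / 9.80 = (3.260 + 25.94) / 9.80 = 2.980 s.
At impact: v_y = v_y0 − g t = −25.94 m/s; vₓ = 10.40 m/s.
Angle below horizontal: arctan(|v_y|/vₓ) = arctan(25.94/10.40) = 68.15°.

68.15°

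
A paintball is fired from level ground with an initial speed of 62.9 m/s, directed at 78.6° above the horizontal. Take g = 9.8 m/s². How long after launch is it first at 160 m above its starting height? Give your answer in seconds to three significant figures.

Components: vₓ = 62.90 cos 78.6° = 12.43 m/s, v_y0 = 62.90 sin 78.6° = 61.66 m/s.
Require v_y0 t − ½ g t² = 160, i.e. 4.900 t² − 61.66 t + 160 = 0.
Quadratic formula: t = (61.66 ± √665.84) / 9.80 = (61.66 ± 25.80) / 9.80 → t = 3.659 s or 8.925 s.
The first (ascending) time is 3.659 s.

3.66 s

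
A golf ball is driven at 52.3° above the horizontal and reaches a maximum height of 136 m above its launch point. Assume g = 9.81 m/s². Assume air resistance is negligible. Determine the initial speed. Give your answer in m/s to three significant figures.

At the peak v_y = 0, so v_y0 = √(2gH) = √(2 × 9.81 × 136) = 51.66 m/s.
v_y0 = v₀ sin θ ⇒ v₀ = 51.66 / sin 52.3° = 65.29 m/s.

65.3 m/s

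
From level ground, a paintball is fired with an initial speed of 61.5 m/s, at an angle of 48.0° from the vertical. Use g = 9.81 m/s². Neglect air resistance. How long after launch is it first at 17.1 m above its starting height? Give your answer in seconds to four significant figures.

vₓ = 61.50 sin 48.0° = 45.70 m/s; v_y0 = 61.50 cos 48.0° = 41.15 m/s.
Require v_y0 t − ½ g t² = 17.1, i.e. 4.905 t² − 41.15 t + 17.1 = 0.
t = [41.15 ± √(41.15² − 2·9.81·17.1)] / 9.81 = (41.15 ± 36.85) / 9.81, so t = 0.4385 s or t = 7.951 s.
The first (ascending) time is 0.4385 s.

0.4385 s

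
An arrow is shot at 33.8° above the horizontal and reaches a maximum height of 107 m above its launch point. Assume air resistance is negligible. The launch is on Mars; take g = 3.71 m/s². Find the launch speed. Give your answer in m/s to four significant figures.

At the peak v_y = 0, so v_y0 = √(2gH) = √(2 × 3.71 × 107) = 28.18 m/s.
v_y0 = v₀ sin θ ⇒ v₀ = 28.18 / sin 33.8° = 50.65 m/s.

50.65 m/s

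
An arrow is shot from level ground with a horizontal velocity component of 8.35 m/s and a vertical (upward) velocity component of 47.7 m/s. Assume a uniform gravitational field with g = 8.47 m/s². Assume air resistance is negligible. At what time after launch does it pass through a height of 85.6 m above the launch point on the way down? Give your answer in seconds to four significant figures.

9.023 s

Require v_y0 t − ½ g t² = 85.6, i.e. 4.235 t² − 47.70 t + 85.6 = 0.
t = [47.70 ± √(47.70² − 2·8.47·85.6)] / 8.47 = (47.70 ± 28.73) / 8.47, so t = 2.240 s or t = 9.023 s.
The descending-branch root is 9.023 s.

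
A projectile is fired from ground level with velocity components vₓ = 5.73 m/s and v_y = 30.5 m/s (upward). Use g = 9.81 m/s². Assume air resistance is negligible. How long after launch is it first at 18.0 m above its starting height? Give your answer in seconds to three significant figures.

Require v_y0 t − ½ g t² = 18.0, i.e. 4.905 t² − 30.50 t + 18.0 = 0.
t = [30.50 ± √(30.50² − 2·9.81·18.0)] / 9.81 = (30.50 ± 24.02) / 9.81, so t = 0.6603 s or t = 5.558 s.
The first (ascending) time is 0.6603 s.

0.660 s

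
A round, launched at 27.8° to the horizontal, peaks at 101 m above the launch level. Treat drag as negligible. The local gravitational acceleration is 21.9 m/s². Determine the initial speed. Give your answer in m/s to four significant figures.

142.6 m/s

At the peak v_y = 0, so v_y0 = √(2gH) = √(2 × 21.9 × 101) = 66.51 m/s.
v_y0 = v₀ sin θ ⇒ v₀ = 66.51 / sin 27.8° = 142.6 m/s.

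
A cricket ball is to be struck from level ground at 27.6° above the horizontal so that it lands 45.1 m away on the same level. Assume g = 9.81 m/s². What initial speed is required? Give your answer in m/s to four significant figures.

23.21 m/s

On level ground R = v₀² sin 2θ / g ⇒ v₀ = √(gR / sin 2θ).
v₀ = √(9.81 × 45.1 / sin 55.20°) = √(442.4 / 0.8211) = √538.79 = 23.21 m/s.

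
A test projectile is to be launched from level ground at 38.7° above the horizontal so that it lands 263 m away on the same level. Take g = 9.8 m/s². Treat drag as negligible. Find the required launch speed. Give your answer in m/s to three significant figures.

On level ground R = v₀² sin 2θ / g ⇒ v₀ = √(gR / sin 2θ).
v₀ = √(9.80 × 263 / sin 77.40°) = √(2577 / 0.9759) = √2641.0 = 51.39 m/s.

51.4 m/s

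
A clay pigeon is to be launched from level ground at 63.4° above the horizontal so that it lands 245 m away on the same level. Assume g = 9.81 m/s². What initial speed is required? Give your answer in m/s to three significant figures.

54.8 m/s

From R = (v₀² / g) sin 2θ: v₀ = √(gR / sin 2θ).
v₀ = √(9.81 × 245 / sin 126.8°) = √(2403 / 0.8007) = √3001.6 = 54.79 m/s.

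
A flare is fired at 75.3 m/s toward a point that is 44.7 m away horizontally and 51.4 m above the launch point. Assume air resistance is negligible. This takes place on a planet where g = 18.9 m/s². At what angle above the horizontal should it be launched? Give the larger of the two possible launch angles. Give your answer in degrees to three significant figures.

85.3°

Trajectory: y = x tanθ − g x² (1 + tan²θ)/(2v₀²). With x = 44.7, y = 51.4, v₀ = 75.3, g = 18.9:
3.330 tan²θ − 44.7 tanθ + (54.73) = 0.
tanθ = [44.7 ± √(44.7² − 4 × 3.330 × (54.73))] / (2 × 3.330) = (44.7 ± 35.62) / 6.660, giving tanθ = 1.363 or 12.06.
θ = 53.73° or 85.26°; the larger is 85.26°.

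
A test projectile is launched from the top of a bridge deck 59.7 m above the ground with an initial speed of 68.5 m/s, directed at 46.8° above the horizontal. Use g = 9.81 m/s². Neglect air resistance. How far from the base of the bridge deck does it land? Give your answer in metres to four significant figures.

528.1 m

Components: vₓ = 68.50 cos 46.8° = 46.89 m/s, v_y0 = 68.50 sin 46.8° = 49.93 m/s.
Vertical motion (up positive, ground at y = 0): 4.905 t² − (49.93) t − 59.7 = 0, so t = (49.93 + √(49.93² + 2·9.81·59.7)) / 9.81 = (49.93 + 60.54) / 9.81 = 11.26 s.
Horizontal distance: R = vₓ t = 46.89 × 11.26 = 528.1 m.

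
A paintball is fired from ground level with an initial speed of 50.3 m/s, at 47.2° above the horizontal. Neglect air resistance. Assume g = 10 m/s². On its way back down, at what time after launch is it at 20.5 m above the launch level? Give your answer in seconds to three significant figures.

6.78 s

vₓ = 50.30 cos 47.2° = 34.18 m/s; v_y0 = 50.30 sin 47.2° = 36.91 m/s.
Require v_y0 t − ½ g t² = 20.5, i.e. 5.000 t² − 36.91 t + 20.5 = 0.
t = [36.91 ± √(36.91² − 2·10.0·20.5)] / 10.0 = (36.91 ± 30.86) / 10.0, so t = 0.6051 s or t = 6.776 s.
The descending-branch root is 6.776 s.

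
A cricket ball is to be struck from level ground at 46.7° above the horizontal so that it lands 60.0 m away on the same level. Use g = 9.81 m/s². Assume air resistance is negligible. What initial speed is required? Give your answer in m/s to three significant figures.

From R = (v₀² / g) sin 2θ: v₀ = √(gR / sin 2θ).
v₀ = √(9.81 × 60.0 / sin 93.40°) = √(588.6 / 0.9982) = √589.64 = 24.28 m/s.

24.3 m/s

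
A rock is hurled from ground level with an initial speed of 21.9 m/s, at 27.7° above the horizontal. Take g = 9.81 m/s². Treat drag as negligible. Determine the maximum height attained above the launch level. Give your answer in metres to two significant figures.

Resolve: vₓ = 21.90 cos 27.7° = 19.39 m/s and v_y0 = 21.90 sin 27.7° = 10.18 m/s.
Maximum height: H = v_y0² / (2g) = 10.18² / (2 × 9.81) = 5.282 m.

5.3 m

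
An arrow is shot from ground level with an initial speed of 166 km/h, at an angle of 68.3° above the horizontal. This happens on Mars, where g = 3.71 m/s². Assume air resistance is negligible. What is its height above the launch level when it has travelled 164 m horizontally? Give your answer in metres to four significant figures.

Convert: 166 km/h = 166/3.6 = 46.11 m/s.
Resolve: vₓ = 46.11 cos 68.3° = 17.05 m/s and v_y0 = 46.11 sin 68.3° = 42.84 m/s.
x = vₓ t ⇒ t = 164/17.05 = 9.619 s.
Height: y = v_y0 t − ½ g t² = 42.84 × 9.619 − 1.855 × 9.619² = 412.1 − 171.6 = 240.5 m.

240.5 m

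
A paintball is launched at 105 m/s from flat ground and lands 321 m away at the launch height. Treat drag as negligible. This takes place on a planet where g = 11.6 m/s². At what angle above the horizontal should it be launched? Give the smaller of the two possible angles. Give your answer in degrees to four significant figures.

9.870°

Level-ground range R = v₀² sin(2θ)/g ⇒ sin(2θ) = gR/v₀² = 11.6 × 321 / 105² = 0.3377.
2θ = 19.74° or 180° − 19.74° = 160.3°, so θ = 9.870° or 80.13°.
The smaller angle is 9.870°.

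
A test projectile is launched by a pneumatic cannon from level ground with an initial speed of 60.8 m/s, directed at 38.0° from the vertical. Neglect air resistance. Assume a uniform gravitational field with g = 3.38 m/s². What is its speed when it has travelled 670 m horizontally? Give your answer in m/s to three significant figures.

39.5 m/s

Horizontal component vₓ = 60.80 sin 38.0° = 37.43 m/s; vertical v_y0 = 60.80 cos 38.0° = 47.91 m/s.
At x = 670 m, t = x/vₓ = 670/37.43 = 17.90 s.
Vertical velocity there: v_y = v_y0 − g t = 47.91 − 3.38 × 17.90 = −12.59 m/s.
Speed: √(vₓ² + v_y²) = √(37.43² + 12.59²) = 39.49 m/s.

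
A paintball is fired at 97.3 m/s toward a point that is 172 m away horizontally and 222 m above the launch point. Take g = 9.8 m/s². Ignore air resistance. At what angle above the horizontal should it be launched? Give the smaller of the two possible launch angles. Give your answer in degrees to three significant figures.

Trajectory: y = x tanθ − g x² (1 + tan²θ)/(2v₀²). With x = 172, y = 222, v₀ = 97.3, g = 9.80:
15.31 tan²θ − 172 tanθ + (237.3) = 0.
tanθ = [172 ± √(172² − 4 × 15.31 × (237.3))] / (2 × 15.31) = (172 ± 122.7) / 30.62, giving tanθ = 1.611 or 9.622.
θ = 58.17° or 84.07°; the smaller is 58.17°.

58.2°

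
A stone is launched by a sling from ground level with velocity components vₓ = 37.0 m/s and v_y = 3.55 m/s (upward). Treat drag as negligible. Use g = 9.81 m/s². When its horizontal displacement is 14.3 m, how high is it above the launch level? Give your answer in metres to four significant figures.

Time to reach x = 14.3 m: t = x/vₓ = 14.3/37.00 = 0.3865 s.
Height: y = v_y0 t − ½ g t² = 3.550 × 0.3865 − 4.905 × 0.3865² = 1.372 − 0.7327 = 0.6394 m.

0.6394 m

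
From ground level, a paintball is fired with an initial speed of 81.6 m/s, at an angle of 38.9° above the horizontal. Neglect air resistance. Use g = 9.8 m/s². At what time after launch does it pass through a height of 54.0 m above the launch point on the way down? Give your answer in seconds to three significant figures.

Horizontal component vₓ = 81.60 cos 38.9° = 63.50 m/s; vertical v_y0 = 81.60 sin 38.9° = 51.24 m/s.
Require v_y0 t − ½ g t² = 54.0, i.e. 4.900 t² − 51.24 t + 54.0 = 0.
t = [51.24 ± √(51.24² − 2·9.80·54.0)] / 9.80 = (51.24 ± 39.59) / 9.80, so t = 1.189 s or t = 9.268 s.
The descending-branch root is 9.268 s.

9.27 s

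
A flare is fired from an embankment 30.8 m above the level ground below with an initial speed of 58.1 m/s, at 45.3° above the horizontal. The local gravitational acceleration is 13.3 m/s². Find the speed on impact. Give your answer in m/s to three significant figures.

64.8 m/s

Components: vₓ = 58.10 cos 45.3° = 40.87 m/s, v_y0 = 58.10 sin 45.3° = 41.30 m/s.
The projectile lands when y = 30.8 + (41.30) t − ½·13.3·t² = 0. Positive root: t = (41.30 + √(41.30² + 2·13.3·30.8)) / 13.3 = (41.30 + 50.25) / 13.3 = 6.883 s.
Vertical velocity at impact: v_y = v_y0 − g t = 41.30 − 13.3 × 6.883 = −50.25 m/s.
Speed: |v| = √(vₓ² + v_y²) = √(40.87² + 50.25²) = 64.77 m/s.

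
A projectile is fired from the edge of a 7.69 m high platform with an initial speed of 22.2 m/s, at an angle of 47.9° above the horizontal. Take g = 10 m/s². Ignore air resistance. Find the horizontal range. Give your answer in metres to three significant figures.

55.2 m

vₓ = 22.20 cos 47.9° = 14.88 m/s; v_y0 = 22.20 sin 47.9° = 16.47 m/s.
The projectile lands when y = 7.69 + (16.47) t − ½·10.0·t² = 0. Positive root: t = (16.47 + √(16.47² + 2·10.0·7.69)) / 10.0 = (16.47 + 20.62) / 10.0 = 3.709 s.
Horizontal distance: R = vₓ t = 14.88 × 3.709 = 55.20 m.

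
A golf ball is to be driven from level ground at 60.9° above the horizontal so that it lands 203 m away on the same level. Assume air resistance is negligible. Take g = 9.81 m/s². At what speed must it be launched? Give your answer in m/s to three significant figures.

48.4 m/s

Level-ground range: R = v₀² sin(2θ)/g, so v₀ = √(gR / sin 2θ).
v₀ = √(9.81 × 203 / sin 121.8°) = √(1991 / 0.8499) = √2343.2 = 48.41 m/s.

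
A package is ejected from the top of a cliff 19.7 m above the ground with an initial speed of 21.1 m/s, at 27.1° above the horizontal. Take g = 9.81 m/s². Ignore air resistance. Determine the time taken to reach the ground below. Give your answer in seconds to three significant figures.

Components: vₓ = 21.10 cos 27.1° = 18.78 m/s, v_y0 = 21.10 sin 27.1° = 9.612 m/s.
The projectile lands when y = 19.7 + (9.612) t − ½·9.81·t² = 0. Positive root: t = (9.612 + √(9.612² + 2·9.81·19.7)) / 9.81 = (9.612 + 21.88) / 9.81 = 3.211 s.

3.21 s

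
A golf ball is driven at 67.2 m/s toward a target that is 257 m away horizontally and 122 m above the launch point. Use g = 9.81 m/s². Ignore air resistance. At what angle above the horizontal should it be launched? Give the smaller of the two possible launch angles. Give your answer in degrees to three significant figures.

Trajectory: y = x tanθ − g x² (1 + tan²θ)/(2v₀²). With x = 257, y = 122, v₀ = 67.2, g = 9.81:
71.74 tan²θ − 257 tanθ + (193.7) = 0.
tanθ = [257 ± √(257² − 4 × 71.74 × (193.7))] / (2 × 71.74) = (257 ± 102.2) / 143.5, giving tanθ = 1.079 or 2.504.
θ = 47.17° or 68.23°; the smaller is 47.17°.

47.2°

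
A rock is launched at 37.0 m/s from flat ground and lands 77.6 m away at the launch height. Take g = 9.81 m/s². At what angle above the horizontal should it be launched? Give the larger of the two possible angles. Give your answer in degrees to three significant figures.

73.1°

R = v₀² sin 2θ / g gives sin 2θ = gR/v₀² = 9.81·77.6/37.0² = 0.5561.
2θ = 33.78° or 180° − 33.78° = 146.2°, so θ = 16.89° or 73.11°.
The larger angle is 73.11°.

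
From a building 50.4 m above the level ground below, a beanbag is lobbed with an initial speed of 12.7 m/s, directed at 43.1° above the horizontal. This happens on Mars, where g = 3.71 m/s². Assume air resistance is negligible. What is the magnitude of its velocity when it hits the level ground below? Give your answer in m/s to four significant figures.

23.14 m/s

Horizontal component vₓ = 12.70 cos 43.1° = 9.273 m/s; vertical v_y0 = 12.70 sin 43.1° = 8.678 m/s.
The projectile lands when y = 50.4 + (8.678) t − ½·3.71·t² = 0. Positive root: t = (8.678 + √(8.678² + 2·3.71·50.4)) / 3.71 = (8.678 + 21.20) / 3.71 = 8.052 s.
Vertical velocity at impact: v_y = v_y0 − g t = 8.678 − 3.71 × 8.052 = −21.20 m/s.
Speed: |v| = √(vₓ² + v_y²) = √(9.273² + 21.20²) = 23.14 m/s.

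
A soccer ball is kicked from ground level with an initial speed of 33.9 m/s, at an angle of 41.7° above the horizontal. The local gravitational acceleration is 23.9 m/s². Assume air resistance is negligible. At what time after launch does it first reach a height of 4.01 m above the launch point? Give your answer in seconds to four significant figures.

vₓ = 33.90 cos 41.7° = 25.31 m/s; v_y0 = 33.90 sin 41.7° = 22.55 m/s.
Require v_y0 t − ½ g t² = 4.01, i.e. 11.95 t² − 22.55 t + 4.01 = 0.
t = [22.55 ± √(22.55² − 2·23.9·4.01)] / 23.9 = (22.55 ± 17.80) / 23.9, so t = 0.1987 s or t = 1.688 s.
The first (ascending) time is 0.1987 s.

0.1987 s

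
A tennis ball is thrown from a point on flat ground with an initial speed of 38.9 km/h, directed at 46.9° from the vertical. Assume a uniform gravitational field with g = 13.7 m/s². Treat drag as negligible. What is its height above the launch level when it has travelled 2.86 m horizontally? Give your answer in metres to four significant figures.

Convert: 38.9 km/h = 38.9/3.6 = 10.81 m/s.
Resolve: vₓ = 10.81 sin 46.9° = 7.890 m/s and v_y0 = 10.81 cos 46.9° = 7.383 m/s.
Time to reach x = 2.86 m: t = x/vₓ = 2.86/7.890 = 0.3625 s.
Height: y = v_y0 t − ½ g t² = 7.383 × 0.3625 − 6.850 × 0.3625² = 2.676 − 0.9001 = 1.776 m.

1.776 m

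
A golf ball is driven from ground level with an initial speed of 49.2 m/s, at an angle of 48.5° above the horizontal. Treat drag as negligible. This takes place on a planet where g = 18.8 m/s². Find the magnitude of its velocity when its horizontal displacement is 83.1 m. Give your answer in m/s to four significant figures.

Resolve: vₓ = 49.20 cos 48.5° = 32.60 m/s and v_y0 = 49.20 sin 48.5° = 36.85 m/s.
Time to reach x = 83.1 m: t = x/vₓ = 83.1/32.60 = 2.549 s.
Vertical velocity there: v_y = v_y0 − g t = 36.85 − 18.8 × 2.549 = −11.07 m/s.
Speed: √(vₓ² + v_y²) = √(32.60² + 11.07²) = 34.43 m/s.

34.43 m/s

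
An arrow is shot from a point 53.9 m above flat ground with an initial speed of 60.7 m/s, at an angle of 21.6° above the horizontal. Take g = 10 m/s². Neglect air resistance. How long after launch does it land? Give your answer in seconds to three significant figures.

6.21 s

vₓ = 60.70 cos 21.6° = 56.44 m/s; v_y0 = 60.70 sin 21.6° = 22.35 m/s.
Vertical motion (up positive, ground at y = 0): 5.000 t² − (22.35) t − 53.9 = 0, so t = (22.35 + √(22.35² + 2·10.0·53.9)) / 10.0 = (22.35 + 39.72) / 10.0 = 6.206 s.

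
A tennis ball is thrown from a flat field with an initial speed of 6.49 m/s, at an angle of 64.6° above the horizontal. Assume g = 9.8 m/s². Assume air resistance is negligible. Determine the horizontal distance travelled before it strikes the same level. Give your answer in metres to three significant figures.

3.33 m

Components: vₓ = 6.490 cos 64.6° = 2.784 m/s, v_y0 = 6.490 sin 64.6° = 5.863 m/s.
Flight time T = 2 v_y0 / g = 1.196 s.
Range: R = vₓ T = 2.784 × 1.196 = 3.331 m.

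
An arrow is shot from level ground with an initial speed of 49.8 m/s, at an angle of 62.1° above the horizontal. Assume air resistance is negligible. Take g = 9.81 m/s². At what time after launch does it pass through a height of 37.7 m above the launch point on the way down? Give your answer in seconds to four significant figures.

Resolve: vₓ = 49.80 cos 62.1° = 23.30 m/s and v_y0 = 49.80 sin 62.1° = 44.01 m/s.
Require v_y0 t − ½ g t² = 37.7, i.e. 4.905 t² − 44.01 t + 37.7 = 0.
Quadratic formula: t = (44.01 ± √1197.3) / 9.81 = (44.01 ± 34.60) / 9.81 → t = 0.9591 s or 8.014 s.
The descending-branch root is 8.014 s.

8.014 s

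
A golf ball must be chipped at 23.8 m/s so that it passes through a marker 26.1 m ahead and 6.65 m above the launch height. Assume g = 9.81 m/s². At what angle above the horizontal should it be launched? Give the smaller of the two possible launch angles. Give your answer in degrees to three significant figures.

28.8°

Trajectory: y = x tanθ − g x² (1 + tan²θ)/(2v₀²). With x = 26.1, y = 6.65, v₀ = 23.8, g = 9.81:
5.899 tan²θ − 26.1 tanθ + (12.55) = 0.
tanθ = [26.1 ± √(26.1² − 4 × 5.899 × (12.55))] / (2 × 5.899) = (26.1 ± 19.62) / 11.80, giving tanθ = 0.5489 or 3.876.
θ = 28.76° or 75.53°; the smaller is 28.76°.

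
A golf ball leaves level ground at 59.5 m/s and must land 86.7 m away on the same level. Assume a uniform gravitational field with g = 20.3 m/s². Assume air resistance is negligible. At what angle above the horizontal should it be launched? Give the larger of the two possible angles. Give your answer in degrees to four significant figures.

Level-ground range R = v₀² sin(2θ)/g ⇒ sin(2θ) = gR/v₀² = 20.3 × 86.7 / 59.5² = 0.4971.
2θ = 29.81° or 180° − 29.81° = 150.2°, so θ = 14.91° or 75.09°.
The larger angle is 75.09°.

75.09°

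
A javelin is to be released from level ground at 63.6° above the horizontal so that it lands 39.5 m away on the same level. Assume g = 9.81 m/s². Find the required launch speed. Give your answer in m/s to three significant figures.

22.1 m/s

From R = (v₀² / g) sin 2θ: v₀ = √(gR / sin 2θ).
v₀ = √(9.81 × 39.5 / sin 127.2°) = √(387.5 / 0.7965) = √486.48 = 22.06 m/s.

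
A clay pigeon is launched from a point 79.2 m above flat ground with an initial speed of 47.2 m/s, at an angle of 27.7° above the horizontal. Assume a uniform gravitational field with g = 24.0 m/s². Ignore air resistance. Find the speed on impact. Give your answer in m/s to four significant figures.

77.65 m/s

vₓ = 47.20 cos 27.7° = 41.79 m/s; v_y0 = 47.20 sin 27.7° = 21.94 m/s.
With up positive and y = 0 at the ground: y(t) = 79.2 + (21.94) t − 12.00 t². Setting y = 0 and taking the positive root: t = [21.94 + √(21.94² + 2·24.0·79.2)] / 24.0 = (21.94 + 65.44) / 24.0 = 3.641 s.
Vertical velocity at impact: v_y = v_y0 − g t = 21.94 − 24.0 × 3.641 = −65.44 m/s.
Speed: |v| = √(vₓ² + v_y²) = √(41.79² + 65.44²) = 77.65 m/s.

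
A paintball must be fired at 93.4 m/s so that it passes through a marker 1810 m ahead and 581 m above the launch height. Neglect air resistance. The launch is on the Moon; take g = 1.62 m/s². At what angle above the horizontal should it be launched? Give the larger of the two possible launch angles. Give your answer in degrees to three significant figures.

79.5°

Trajectory: y = x tanθ − g x² (1 + tan²θ)/(2v₀²). With x = 1810, y = 581, v₀ = 93.4, g = 1.62:
304.2 tan²θ − 1810 tanθ + (885.2) = 0.
tanθ = [1810 ± √(1810² − 4 × 304.2 × (885.2))] / (2 × 304.2) = (1810 ± 1483) / 608.4, giving tanθ = 0.5376 or 5.413.
θ = 28.26° or 79.53°; the larger is 79.53°.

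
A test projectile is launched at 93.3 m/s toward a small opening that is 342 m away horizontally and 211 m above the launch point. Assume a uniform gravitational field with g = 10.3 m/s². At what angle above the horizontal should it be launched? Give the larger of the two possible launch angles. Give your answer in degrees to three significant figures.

Trajectory: y = x tanθ − g x² (1 + tan²θ)/(2v₀²). With x = 342, y = 211, v₀ = 93.3, g = 10.3:
69.20 tan²θ − 342 tanθ + (280.2) = 0.
tanθ = [342 ± √(342² − 4 × 69.20 × (280.2))] / (2 × 69.20) = (342 ± 198.5) / 138.4, giving tanθ = 1.037 or 3.906.
θ = 46.03° or 75.64°; the larger is 75.64°.

75.6°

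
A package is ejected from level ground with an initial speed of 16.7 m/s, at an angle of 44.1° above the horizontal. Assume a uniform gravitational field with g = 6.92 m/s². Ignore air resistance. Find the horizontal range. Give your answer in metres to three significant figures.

Horizontal component vₓ = 16.70 cos 44.1° = 11.99 m/s; vertical v_y0 = 16.70 sin 44.1° = 11.62 m/s.
Flight time T = 2 v_y0 / g = 3.359 s.
Horizontal distance R = vₓ T = 11.99 × 3.359 = 40.28 m.

40.3 m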